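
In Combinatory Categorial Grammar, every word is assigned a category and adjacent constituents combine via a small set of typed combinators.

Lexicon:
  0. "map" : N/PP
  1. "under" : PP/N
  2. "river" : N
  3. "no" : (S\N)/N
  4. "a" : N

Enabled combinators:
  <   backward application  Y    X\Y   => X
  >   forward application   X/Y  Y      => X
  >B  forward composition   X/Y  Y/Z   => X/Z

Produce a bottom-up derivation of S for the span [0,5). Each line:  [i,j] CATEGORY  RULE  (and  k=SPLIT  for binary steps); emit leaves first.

[0,1] N/PP  lex  "map"
[1,2] PP/N  lex  "under"
[2,3] N  lex  "river"
[1,3] PP  >  k=2
[0,3] N  >  k=1
[3,4] (S\N)/N  lex  "no"
[4,5] N  lex  "a"
[3,5] S\N  >  k=4
[0,5] S  <  k=3

[0,5] S   <
  [0,3] N   >
    [0,1] "map" : N/PP
    [1,3] PP   >
      [1,2] "under" : PP/N
      [2,3] "river" : N
  [3,5] S\N   >
    [3,4] "no" : (S\N)/N
    [4,5] "a" : N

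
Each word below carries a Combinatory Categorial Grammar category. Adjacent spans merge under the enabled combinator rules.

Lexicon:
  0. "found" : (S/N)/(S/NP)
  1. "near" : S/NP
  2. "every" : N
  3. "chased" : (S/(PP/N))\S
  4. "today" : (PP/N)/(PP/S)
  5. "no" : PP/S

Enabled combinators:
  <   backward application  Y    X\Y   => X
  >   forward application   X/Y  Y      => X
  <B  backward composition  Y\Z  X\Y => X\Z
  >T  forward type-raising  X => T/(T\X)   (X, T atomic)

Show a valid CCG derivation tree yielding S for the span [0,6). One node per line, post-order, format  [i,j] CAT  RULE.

[0,1] (S/N)/(S/NP)  lex  "found"
[1,2] S/NP  lex  "near"
[0,2] S/N  >  k=1
[2,3] N  lex  "every"
[0,3] S  >  k=2
[3,4] (S/(PP/N))\S  lex  "chased"
[0,4] S/(PP/N)  <  k=3
[4,5] (PP/N)/(PP/S)  lex  "today"
[5,6] PP/S  lex  "no"
[4,6] PP/N  >  k=5
[0,6] S  >  k=4

[0,6] S   >
  [0,4] S/(PP/N)   <
    [0,3] S   >
      [0,2] S/N   >
        [0,1] "found" : (S/N)/(S/NP)
        [1,2] "near" : S/NP
      [2,3] "every" : N
    [3,4] "chased" : (S/(PP/N))\S
  [4,6] PP/N   >
    [4,5] "today" : (PP/N)/(PP/S)
    [5,6] "no" : PP/S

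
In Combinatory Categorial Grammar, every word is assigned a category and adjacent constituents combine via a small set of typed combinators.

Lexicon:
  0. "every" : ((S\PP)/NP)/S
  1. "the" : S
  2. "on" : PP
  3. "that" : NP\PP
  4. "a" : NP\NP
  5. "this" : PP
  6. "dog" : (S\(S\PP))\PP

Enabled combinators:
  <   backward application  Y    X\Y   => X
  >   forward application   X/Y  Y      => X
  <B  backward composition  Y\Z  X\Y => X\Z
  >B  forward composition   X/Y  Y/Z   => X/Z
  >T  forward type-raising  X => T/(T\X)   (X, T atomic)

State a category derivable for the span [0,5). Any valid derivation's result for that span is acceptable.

[0,7] S   <
  [0,5] S\PP   >
    [0,2] (S\PP)/NP   >
      [0,1] "every" : ((S\PP)/NP)/S
      [1,2] "the" : S
    [2,5] NP   <
      [2,3] "on" : PP
      [3,5] NP\PP   <B
        [3,4] "that" : NP\PP
        [4,5] "a" : NP\NP
  [5,7] S\(S\PP)   <
    [5,6] "this" : PP
    [6,7] "dog" : (S\(S\PP))\PP

S\PP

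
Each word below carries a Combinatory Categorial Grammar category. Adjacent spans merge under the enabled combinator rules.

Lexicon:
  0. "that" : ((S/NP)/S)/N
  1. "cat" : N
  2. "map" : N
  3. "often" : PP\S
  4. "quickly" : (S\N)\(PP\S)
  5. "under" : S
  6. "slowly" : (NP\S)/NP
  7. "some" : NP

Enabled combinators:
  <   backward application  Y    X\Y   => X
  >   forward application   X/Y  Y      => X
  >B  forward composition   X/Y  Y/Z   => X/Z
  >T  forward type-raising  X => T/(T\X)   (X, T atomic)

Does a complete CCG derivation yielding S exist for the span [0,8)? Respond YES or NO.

YES

[0,8] S   >
  [0,5] S/NP   >
    [0,2] (S/NP)/S   >
      [0,1] "that" : ((S/NP)/S)/N
      [1,2] "cat" : N
    [2,5] S   >
      [2,3] S/(S\N)   >T
        [2,3] "map" : N
      [3,5] S\N   <
        [3,4] "often" : PP\S
        [4,5] "quickly" : (S\N)\(PP\S)
  [5,8] NP   >
    [5,6] NP/(NP\S)   >T
      [5,6] "under" : S
    [6,8] NP\S   >
      [6,7] "slowly" : (NP\S)/NP
      [7,8] "some" : NP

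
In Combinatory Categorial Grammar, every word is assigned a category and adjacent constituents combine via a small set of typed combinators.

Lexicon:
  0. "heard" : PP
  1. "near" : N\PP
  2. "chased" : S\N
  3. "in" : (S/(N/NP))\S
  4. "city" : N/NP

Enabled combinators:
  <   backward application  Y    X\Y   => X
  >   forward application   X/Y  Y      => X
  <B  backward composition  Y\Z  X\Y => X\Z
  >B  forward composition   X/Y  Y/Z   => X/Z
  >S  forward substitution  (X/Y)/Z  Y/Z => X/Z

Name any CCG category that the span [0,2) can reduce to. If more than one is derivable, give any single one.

N

[0,5] S   >
  [0,4] S/(N/NP)   <
    [0,3] S   <
      [0,2] N   <
        [0,1] "heard" : PP
        [1,2] "near" : N\PP
      [2,3] "chased" : S\N
    [3,4] "in" : (S/(N/NP))\S
  [4,5] "city" : N/NP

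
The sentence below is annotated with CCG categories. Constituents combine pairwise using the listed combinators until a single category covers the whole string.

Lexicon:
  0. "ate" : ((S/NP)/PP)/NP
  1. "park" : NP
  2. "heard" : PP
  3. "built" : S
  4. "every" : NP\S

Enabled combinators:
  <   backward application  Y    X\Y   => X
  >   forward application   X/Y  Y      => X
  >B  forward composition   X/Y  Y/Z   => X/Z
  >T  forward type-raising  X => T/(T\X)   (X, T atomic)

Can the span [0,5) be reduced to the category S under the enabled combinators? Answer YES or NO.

YES

[0,5] S   >
  [0,3] S/NP   >
    [0,2] (S/NP)/PP   >
      [0,1] "ate" : ((S/NP)/PP)/NP
      [1,2] "park" : NP
    [2,3] "heard" : PP
  [3,5] NP   >
    [3,4] NP/(NP\S)   >T
      [3,4] "built" : S
    [4,5] "every" : NP\S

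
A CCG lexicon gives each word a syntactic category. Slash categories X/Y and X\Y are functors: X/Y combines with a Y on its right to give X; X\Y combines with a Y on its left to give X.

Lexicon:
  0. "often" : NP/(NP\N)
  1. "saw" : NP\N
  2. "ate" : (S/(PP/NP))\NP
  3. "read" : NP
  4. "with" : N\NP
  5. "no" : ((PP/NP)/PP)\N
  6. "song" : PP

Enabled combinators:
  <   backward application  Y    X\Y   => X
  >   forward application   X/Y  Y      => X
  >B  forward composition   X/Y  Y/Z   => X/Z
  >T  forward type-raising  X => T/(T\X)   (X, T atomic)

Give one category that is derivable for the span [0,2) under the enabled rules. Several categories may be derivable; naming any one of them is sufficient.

NP

[0,7] S   >
  [0,3] S/(PP/NP)   <
    [0,2] NP   >
      [0,1] "often" : NP/(NP\N)
      [1,2] "saw" : NP\N
    [2,3] "ate" : (S/(PP/NP))\NP
  [3,7] PP/NP   >
    [3,6] (PP/NP)/PP   <
      [3,5] N   >
        [3,4] N/(N\NP)   >T
          [3,4] "read" : NP
        [4,5] "with" : N\NP
      [5,6] "no" : ((PP/NP)/PP)\N
    [6,7] "song" : PP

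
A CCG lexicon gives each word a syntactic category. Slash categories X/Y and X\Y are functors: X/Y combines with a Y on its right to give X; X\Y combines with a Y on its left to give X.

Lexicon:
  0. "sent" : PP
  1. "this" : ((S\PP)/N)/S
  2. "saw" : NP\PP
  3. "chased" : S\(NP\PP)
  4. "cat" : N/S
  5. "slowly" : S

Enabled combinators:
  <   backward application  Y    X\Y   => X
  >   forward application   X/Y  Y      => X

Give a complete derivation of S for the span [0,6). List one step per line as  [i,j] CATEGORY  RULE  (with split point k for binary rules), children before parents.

[0,1] PP  lex  "sent"
[1,2] ((S\PP)/N)/S  lex  "this"
[2,3] NP\PP  lex  "saw"
[3,4] S\(NP\PP)  lex  "chased"
[2,4] S  <  k=3
[1,4] (S\PP)/N  >  k=2
[4,5] N/S  lex  "cat"
[5,6] S  lex  "slowly"
[4,6] N  >  k=5
[1,6] S\PP  >  k=4
[0,6] S  <  k=1

[0,6] S   <
  [0,1] "sent" : PP
  [1,6] S\PP   >
    [1,4] (S\PP)/N   >
      [1,2] "this" : ((S\PP)/N)/S
      [2,4] S   <
        [2,3] "saw" : NP\PP
        [3,4] "chased" : S\(NP\PP)
    [4,6] N   >
      [4,5] "cat" : N/S
      [5,6] "slowly" : S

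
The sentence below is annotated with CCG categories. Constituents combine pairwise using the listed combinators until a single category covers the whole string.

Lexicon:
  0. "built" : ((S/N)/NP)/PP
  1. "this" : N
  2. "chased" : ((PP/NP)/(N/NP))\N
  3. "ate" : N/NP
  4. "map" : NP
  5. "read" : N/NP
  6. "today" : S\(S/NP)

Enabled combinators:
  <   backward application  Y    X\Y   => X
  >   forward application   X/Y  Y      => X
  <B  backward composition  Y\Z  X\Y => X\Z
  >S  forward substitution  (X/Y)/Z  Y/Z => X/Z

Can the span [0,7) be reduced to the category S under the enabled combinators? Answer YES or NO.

[0,7] S   <
  [0,6] S/NP   >S
    [0,5] (S/N)/NP   >
      [0,1] "built" : ((S/N)/NP)/PP
      [1,5] PP   >
        [1,4] PP/NP   >
          [1,3] (PP/NP)/(N/NP)   <
            [1,2] "this" : N
            [2,3] "chased" : ((PP/NP)/(N/NP))\N
          [3,4] "ate" : N/NP
        [4,5] "map" : NP
    [5,6] "read" : N/NP
  [6,7] "today" : S\(S/NP)

YES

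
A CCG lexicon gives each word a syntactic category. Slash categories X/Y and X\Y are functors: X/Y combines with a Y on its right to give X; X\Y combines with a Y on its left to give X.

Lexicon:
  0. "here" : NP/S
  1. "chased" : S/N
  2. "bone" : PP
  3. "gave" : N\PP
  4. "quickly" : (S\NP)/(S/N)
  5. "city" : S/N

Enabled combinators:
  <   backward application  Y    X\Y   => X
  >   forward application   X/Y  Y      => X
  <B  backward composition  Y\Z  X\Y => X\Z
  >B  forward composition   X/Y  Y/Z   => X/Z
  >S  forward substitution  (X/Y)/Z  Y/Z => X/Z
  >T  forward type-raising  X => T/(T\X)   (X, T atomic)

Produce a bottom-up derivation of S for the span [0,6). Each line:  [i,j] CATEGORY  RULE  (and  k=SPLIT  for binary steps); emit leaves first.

[0,6] S   <
  [0,4] NP   >
    [0,1] "here" : NP/S
    [1,4] S   >
      [1,2] "chased" : S/N
      [2,4] N   <
        [2,3] "bone" : PP
        [3,4] "gave" : N\PP
  [4,6] S\NP   >
    [4,5] "quickly" : (S\NP)/(S/N)
    [5,6] "city" : S/N

[0,1] NP/S  lex  "here"
[1,2] S/N  lex  "chased"
[2,3] PP  lex  "bone"
[3,4] N\PP  lex  "gave"
[2,4] N  <  k=3
[1,4] S  >  k=2
[0,4] NP  >  k=1
[4,5] (S\NP)/(S/N)  lex  "quickly"
[5,6] S/N  lex  "city"
[4,6] S\NP  >  k=5
[0,6] S  <  k=4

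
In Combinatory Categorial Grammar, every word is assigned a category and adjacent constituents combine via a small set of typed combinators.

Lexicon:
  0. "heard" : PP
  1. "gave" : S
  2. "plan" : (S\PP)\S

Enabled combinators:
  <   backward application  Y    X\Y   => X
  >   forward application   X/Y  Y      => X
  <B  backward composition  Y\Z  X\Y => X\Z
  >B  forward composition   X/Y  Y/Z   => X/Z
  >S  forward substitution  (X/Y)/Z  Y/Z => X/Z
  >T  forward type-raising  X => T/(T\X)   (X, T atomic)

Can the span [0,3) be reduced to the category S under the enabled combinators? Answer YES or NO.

YES

[0,3] S   <
  [0,1] "heard" : PP
  [1,3] S\PP   <
    [1,2] "gave" : S
    [2,3] "plan" : (S\PP)\S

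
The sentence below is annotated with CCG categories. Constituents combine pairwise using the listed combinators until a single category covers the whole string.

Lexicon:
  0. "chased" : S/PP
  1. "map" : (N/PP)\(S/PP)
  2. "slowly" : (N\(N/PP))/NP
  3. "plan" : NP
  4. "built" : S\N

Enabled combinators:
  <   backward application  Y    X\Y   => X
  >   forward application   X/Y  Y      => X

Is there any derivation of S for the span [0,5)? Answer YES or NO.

YES

[0,5] S   <
  [0,4] N   <
    [0,2] N/PP   <
      [0,1] "chased" : S/PP
      [1,2] "map" : (N/PP)\(S/PP)
    [2,4] N\(N/PP)   >
      [2,3] "slowly" : (N\(N/PP))/NP
      [3,4] "plan" : NP
  [4,5] "built" : S\N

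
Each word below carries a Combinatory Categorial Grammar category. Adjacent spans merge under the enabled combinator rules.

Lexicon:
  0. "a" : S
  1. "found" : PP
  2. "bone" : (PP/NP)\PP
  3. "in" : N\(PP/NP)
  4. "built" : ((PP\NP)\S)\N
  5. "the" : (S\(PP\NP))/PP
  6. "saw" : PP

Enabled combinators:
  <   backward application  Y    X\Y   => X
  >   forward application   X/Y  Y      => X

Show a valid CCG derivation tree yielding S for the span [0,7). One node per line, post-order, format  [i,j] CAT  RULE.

[0,1] S  lex  "a"
[1,2] PP  lex  "found"
[2,3] (PP/NP)\PP  lex  "bone"
[1,3] PP/NP  <  k=2
[3,4] N\(PP/NP)  lex  "in"
[1,4] N  <  k=3
[4,5] ((PP\NP)\S)\N  lex  "built"
[1,5] (PP\NP)\S  <  k=4
[0,5] PP\NP  <  k=1
[5,6] (S\(PP\NP))/PP  lex  "the"
[6,7] PP  lex  "saw"
[5,7] S\(PP\NP)  >  k=6
[0,7] S  <  k=5

[0,7] S   <
  [0,5] PP\NP   <
    [0,1] "a" : S
    [1,5] (PP\NP)\S   <
      [1,4] N   <
        [1,3] PP/NP   <
          [1,2] "found" : PP
          [2,3] "bone" : (PP/NP)\PP
        [3,4] "in" : N\(PP/NP)
      [4,5] "built" : ((PP\NP)\S)\N
  [5,7] S\(PP\NP)   >
    [5,6] "the" : (S\(PP\NP))/PP
    [6,7] "saw" : PP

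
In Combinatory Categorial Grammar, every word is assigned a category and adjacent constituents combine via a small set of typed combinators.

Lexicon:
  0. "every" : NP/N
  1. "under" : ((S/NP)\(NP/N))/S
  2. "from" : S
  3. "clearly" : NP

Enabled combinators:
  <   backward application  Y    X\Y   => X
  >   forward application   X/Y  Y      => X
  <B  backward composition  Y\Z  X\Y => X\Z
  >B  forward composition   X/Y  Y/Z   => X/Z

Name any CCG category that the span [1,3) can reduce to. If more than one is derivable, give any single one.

[0,4] S   >
  [0,3] S/NP   <
    [0,1] "every" : NP/N
    [1,3] (S/NP)\(NP/N)   >
      [1,2] "under" : ((S/NP)\(NP/N))/S
      [2,3] "from" : S
  [3,4] "clearly" : NP

(S/NP)\(NP/N)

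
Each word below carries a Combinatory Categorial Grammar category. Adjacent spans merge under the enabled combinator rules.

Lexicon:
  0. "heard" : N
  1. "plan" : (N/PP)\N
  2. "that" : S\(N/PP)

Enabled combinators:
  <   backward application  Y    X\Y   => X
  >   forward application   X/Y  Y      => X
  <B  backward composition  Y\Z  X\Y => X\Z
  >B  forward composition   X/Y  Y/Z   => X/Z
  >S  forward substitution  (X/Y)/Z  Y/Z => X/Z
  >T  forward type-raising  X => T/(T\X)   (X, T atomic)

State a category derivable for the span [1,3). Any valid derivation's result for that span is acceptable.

S\N

[0,3] S   >
  [0,1] S/(S\N)   >T
    [0,1] "heard" : N
  [1,3] S\N   <B
    [1,2] "plan" : (N/PP)\N
    [2,3] "that" : S\(N/PP)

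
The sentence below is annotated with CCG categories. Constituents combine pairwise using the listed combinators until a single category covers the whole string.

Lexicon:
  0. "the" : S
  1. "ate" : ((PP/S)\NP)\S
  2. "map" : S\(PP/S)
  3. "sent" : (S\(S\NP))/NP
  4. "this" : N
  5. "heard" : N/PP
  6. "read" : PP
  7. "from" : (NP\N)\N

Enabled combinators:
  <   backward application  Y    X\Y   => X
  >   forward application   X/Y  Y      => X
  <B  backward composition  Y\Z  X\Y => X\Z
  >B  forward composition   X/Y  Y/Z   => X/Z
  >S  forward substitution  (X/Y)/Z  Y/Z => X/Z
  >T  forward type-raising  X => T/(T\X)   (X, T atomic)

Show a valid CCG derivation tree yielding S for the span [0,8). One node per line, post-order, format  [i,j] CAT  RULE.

[0,8] S   <
  [0,3] S\NP   <B
    [0,2] (PP/S)\NP   <
      [0,1] "the" : S
      [1,2] "ate" : ((PP/S)\NP)\S
    [2,3] "map" : S\(PP/S)
  [3,8] S\(S\NP)   >
    [3,4] "sent" : (S\(S\NP))/NP
    [4,8] NP   <
      [4,5] "this" : N
      [5,8] NP\N   <
        [5,7] N   >
          [5,6] "heard" : N/PP
          [6,7] "read" : PP
        [7,8] "from" : (NP\N)\N

[0,1] S  lex  "the"
[1,2] ((PP/S)\NP)\S  lex  "ate"
[0,2] (PP/S)\NP  <  k=1
[2,3] S\(PP/S)  lex  "map"
[0,3] S\NP  <B  k=2
[3,4] (S\(S\NP))/NP  lex  "sent"
[4,5] N  lex  "this"
[5,6] N/PP  lex  "heard"
[6,7] PP  lex  "read"
[5,7] N  >  k=6
[7,8] (NP\N)\N  lex  "from"
[5,8] NP\N  <  k=7
[4,8] NP  <  k=5
[3,8] S\(S\NP)  >  k=4
[0,8] S  <  k=3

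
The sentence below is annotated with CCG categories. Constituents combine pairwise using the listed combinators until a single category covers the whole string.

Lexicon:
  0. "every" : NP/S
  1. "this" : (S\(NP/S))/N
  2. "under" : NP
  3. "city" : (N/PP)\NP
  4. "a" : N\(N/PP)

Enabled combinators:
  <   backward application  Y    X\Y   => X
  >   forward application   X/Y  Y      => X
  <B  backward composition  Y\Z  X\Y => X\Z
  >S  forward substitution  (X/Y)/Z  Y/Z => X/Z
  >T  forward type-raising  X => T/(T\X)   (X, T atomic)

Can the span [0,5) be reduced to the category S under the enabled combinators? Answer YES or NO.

YES

[0,5] S   <
  [0,1] "every" : NP/S
  [1,5] S\(NP/S)   >
    [1,2] "this" : (S\(NP/S))/N
    [2,5] N   <
      [2,3] "under" : NP
      [3,5] N\NP   <B
        [3,4] "city" : (N/PP)\NP
        [4,5] "a" : N\(N/PP)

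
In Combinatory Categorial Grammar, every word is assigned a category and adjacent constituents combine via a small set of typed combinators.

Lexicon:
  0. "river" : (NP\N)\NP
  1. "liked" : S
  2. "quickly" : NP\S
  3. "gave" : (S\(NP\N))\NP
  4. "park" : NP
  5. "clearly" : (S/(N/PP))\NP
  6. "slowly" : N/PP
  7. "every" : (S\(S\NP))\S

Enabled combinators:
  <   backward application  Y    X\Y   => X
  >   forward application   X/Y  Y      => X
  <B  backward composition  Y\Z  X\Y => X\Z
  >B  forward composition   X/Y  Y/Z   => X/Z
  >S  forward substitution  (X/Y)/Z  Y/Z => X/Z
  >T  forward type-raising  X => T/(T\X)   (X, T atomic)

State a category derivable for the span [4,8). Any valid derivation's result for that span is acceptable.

[0,8] S   <
  [0,4] S\NP   <B
    [0,1] "river" : (NP\N)\NP
    [1,4] S\(NP\N)   <
      [1,3] NP   <
        [1,2] "liked" : S
        [2,3] "quickly" : NP\S
      [3,4] "gave" : (S\(NP\N))\NP
  [4,8] S\(S\NP)   <
    [4,7] S   >
      [4,6] S/(N/PP)   <
        [4,5] "park" : NP
        [5,6] "clearly" : (S/(N/PP))\NP
      [6,7] "slowly" : N/PP
    [7,8] "every" : (S\(S\NP))\S

S\(S\NP)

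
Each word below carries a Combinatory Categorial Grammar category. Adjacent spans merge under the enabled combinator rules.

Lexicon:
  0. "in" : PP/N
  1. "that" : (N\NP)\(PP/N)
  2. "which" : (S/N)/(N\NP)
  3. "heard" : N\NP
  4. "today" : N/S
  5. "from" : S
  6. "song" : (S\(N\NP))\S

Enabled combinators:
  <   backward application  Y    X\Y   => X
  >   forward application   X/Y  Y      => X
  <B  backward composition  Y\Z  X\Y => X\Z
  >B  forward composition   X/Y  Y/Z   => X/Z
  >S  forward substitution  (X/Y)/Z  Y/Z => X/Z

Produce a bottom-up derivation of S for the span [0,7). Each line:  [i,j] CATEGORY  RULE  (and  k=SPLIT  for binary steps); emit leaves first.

[0,1] PP/N  lex  "in"
[1,2] (N\NP)\(PP/N)  lex  "that"
[0,2] N\NP  <  k=1
[2,3] (S/N)/(N\NP)  lex  "which"
[3,4] N\NP  lex  "heard"
[2,4] S/N  >  k=3
[4,5] N/S  lex  "today"
[5,6] S  lex  "from"
[4,6] N  >  k=5
[2,6] S  >  k=4
[6,7] (S\(N\NP))\S  lex  "song"
[2,7] S\(N\NP)  <  k=6
[0,7] S  <  k=2

[0,7] S   <
  [0,2] N\NP   <
    [0,1] "in" : PP/N
    [1,2] "that" : (N\NP)\(PP/N)
  [2,7] S\(N\NP)   <
    [2,6] S   >
      [2,4] S/N   >
        [2,3] "which" : (S/N)/(N\NP)
        [3,4] "heard" : N\NP
      [4,6] N   >
        [4,5] "today" : N/S
        [5,6] "from" : S
    [6,7] "song" : (S\(N\NP))\S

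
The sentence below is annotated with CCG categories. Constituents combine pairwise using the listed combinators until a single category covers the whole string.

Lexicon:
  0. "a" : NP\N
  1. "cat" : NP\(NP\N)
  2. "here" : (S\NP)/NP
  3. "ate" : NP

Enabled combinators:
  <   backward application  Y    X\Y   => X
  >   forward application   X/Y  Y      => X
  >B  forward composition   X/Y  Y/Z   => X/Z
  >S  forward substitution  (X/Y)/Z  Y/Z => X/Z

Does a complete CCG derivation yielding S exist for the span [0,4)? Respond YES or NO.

YES

[0,4] S   <
  [0,2] NP   <
    [0,1] "a" : NP\N
    [1,2] "cat" : NP\(NP\N)
  [2,4] S\NP   >
    [2,3] "here" : (S\NP)/NP
    [3,4] "ate" : NP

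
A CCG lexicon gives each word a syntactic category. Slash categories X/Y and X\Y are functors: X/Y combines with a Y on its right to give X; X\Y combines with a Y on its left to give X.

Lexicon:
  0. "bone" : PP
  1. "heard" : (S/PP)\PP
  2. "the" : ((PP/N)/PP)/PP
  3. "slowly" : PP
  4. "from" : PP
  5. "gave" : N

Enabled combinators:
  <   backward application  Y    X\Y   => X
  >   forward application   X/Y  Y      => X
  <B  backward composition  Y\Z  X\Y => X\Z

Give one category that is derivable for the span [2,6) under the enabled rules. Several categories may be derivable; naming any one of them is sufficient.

PP

[0,6] S   >
  [0,2] S/PP   <
    [0,1] "bone" : PP
    [1,2] "heard" : (S/PP)\PP
  [2,6] PP   >
    [2,5] PP/N   >
      [2,4] (PP/N)/PP   >
        [2,3] "the" : ((PP/N)/PP)/PP
        [3,4] "slowly" : PP
      [4,5] "from" : PP
    [5,6] "gave" : N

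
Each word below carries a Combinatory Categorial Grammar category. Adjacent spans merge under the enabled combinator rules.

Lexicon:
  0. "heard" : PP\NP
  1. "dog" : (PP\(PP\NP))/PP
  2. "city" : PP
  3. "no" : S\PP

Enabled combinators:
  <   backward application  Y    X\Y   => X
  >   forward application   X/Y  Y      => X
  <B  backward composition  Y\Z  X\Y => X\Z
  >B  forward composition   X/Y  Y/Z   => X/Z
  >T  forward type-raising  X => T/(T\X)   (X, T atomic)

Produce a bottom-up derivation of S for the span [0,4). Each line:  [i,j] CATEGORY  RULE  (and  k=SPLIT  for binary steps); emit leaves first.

[0,1] PP\NP  lex  "heard"
[1,2] (PP\(PP\NP))/PP  lex  "dog"
[2,3] PP  lex  "city"
[1,3] PP\(PP\NP)  >  k=2
[0,3] PP  <  k=1
[3,4] S\PP  lex  "no"
[0,4] S  <  k=3

[0,4] S   <
  [0,3] PP   <
    [0,1] "heard" : PP\NP
    [1,3] PP\(PP\NP)   >
      [1,2] "dog" : (PP\(PP\NP))/PP
      [2,3] "city" : PP
  [3,4] "no" : S\PP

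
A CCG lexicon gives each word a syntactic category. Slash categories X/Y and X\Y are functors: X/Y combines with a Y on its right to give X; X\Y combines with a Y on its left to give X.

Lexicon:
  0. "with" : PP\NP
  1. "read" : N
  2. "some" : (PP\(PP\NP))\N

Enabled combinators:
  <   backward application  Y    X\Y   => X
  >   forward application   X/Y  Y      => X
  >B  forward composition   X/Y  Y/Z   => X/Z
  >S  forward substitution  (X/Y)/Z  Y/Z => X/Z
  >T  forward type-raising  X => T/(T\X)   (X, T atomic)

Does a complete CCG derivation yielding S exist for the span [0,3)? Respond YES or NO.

PP\NP N (PP\(PP\NP))\N
CKY chart[0,3] = {N/(N\PP), NP/(NP\PP), PP, PP/(PP\PP), S/(S\PP)}; S ∉ chart

NO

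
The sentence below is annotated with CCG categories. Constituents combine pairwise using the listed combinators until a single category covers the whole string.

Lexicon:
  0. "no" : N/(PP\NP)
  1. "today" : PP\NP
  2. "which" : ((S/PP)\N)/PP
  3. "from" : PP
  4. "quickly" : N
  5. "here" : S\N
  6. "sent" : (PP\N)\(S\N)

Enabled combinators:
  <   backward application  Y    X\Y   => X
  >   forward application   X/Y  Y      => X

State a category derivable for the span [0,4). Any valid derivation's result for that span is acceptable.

[0,7] S   >
  [0,4] S/PP   <
    [0,2] N   >
      [0,1] "no" : N/(PP\NP)
      [1,2] "today" : PP\NP
    [2,4] (S/PP)\N   >
      [2,3] "which" : ((S/PP)\N)/PP
      [3,4] "from" : PP
  [4,7] PP   <
    [4,5] "quickly" : N
    [5,7] PP\N   <
      [5,6] "here" : S\N
      [6,7] "sent" : (PP\N)\(S\N)

S/PP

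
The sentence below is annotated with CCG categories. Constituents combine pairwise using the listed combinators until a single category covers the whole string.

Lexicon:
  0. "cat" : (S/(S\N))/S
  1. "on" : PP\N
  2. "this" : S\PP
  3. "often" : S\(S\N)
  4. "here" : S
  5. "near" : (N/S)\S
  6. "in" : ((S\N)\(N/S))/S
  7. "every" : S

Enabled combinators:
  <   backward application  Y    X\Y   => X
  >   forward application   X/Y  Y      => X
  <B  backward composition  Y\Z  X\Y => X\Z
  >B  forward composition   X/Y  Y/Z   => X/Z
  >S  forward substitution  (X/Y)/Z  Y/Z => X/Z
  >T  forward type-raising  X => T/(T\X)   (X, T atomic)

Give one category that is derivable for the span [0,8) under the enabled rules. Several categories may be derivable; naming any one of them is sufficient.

S

[0,8] S   >
  [0,4] S/(S\N)   >
    [0,1] "cat" : (S/(S\N))/S
    [1,4] S   <
      [1,3] S\N   <B
        [1,2] "on" : PP\N
        [2,3] "this" : S\PP
      [3,4] "often" : S\(S\N)
  [4,8] S\N   <
    [4,6] N/S   <
      [4,5] "here" : S
      [5,6] "near" : (N/S)\S
    [6,8] (S\N)\(N/S)   >
      [6,7] "in" : ((S\N)\(N/S))/S
      [7,8] "every" : S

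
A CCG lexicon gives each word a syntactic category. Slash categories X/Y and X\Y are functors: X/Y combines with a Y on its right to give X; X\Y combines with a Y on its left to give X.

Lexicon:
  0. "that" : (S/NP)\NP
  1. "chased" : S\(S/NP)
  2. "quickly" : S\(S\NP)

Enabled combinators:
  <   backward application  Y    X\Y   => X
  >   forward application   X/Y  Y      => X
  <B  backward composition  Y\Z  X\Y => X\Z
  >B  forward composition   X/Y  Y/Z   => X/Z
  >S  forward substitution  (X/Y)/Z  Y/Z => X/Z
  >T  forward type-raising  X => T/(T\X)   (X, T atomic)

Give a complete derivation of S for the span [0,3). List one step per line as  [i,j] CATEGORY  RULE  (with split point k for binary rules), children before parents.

[0,3] S   <
  [0,2] S\NP   <B
    [0,1] "that" : (S/NP)\NP
    [1,2] "chased" : S\(S/NP)
  [2,3] "quickly" : S\(S\NP)

[0,1] (S/NP)\NP  lex  "that"
[1,2] S\(S/NP)  lex  "chased"
[0,2] S\NP  <B  k=1
[2,3] S\(S\NP)  lex  "quickly"
[0,3] S  <  k=2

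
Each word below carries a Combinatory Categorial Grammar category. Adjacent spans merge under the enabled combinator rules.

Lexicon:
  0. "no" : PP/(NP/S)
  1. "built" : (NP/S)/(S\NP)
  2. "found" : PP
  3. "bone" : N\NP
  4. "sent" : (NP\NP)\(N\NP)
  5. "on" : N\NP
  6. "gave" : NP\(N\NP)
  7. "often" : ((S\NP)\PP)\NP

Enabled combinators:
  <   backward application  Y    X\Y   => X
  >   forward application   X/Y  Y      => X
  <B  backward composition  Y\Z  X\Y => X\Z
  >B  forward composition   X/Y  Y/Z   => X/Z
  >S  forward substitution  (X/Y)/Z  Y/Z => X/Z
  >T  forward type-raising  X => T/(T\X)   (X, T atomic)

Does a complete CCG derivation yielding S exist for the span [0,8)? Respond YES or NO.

PP/(NP/S) (NP/S)/(S\NP) PP N\NP (NP\NP)\(N\NP) N\NP NP\(N\NP) ((S\NP)\PP)\NP
CKY chart[0,8] = {N/(N\PP), NP/(NP\PP), PP, PP/(PP\PP), S/(S\PP)}; S ∉ chart

NO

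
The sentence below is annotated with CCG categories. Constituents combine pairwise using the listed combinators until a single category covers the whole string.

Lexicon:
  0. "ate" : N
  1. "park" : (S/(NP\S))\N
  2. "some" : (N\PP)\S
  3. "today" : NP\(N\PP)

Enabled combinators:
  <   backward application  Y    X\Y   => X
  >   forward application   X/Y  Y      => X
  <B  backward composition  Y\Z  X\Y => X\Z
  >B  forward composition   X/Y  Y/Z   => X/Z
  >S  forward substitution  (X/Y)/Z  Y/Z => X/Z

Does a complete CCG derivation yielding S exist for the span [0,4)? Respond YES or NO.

YES

[0,4] S   >
  [0,2] S/(NP\S)   <
    [0,1] "ate" : N
    [1,2] "park" : (S/(NP\S))\N
  [2,4] NP\S   <B
    [2,3] "some" : (N\PP)\S
    [3,4] "today" : NP\(N\PP)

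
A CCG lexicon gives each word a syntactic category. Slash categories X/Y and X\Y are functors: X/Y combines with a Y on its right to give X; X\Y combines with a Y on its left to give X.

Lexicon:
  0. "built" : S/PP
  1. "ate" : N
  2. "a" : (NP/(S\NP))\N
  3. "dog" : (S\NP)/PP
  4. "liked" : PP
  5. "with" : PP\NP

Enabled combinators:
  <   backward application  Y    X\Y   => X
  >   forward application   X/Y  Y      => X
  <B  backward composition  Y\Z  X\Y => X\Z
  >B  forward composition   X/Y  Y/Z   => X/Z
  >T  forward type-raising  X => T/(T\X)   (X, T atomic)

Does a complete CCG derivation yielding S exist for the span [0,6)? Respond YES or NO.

[0,6] S   >
  [0,1] "built" : S/PP
  [1,6] PP   <
    [1,5] NP   >
      [1,3] NP/(S\NP)   <
        [1,2] "ate" : N
        [2,3] "a" : (NP/(S\NP))\N
      [3,5] S\NP   >
        [3,4] "dog" : (S\NP)/PP
        [4,5] "liked" : PP
    [5,6] "with" : PP\NP

YES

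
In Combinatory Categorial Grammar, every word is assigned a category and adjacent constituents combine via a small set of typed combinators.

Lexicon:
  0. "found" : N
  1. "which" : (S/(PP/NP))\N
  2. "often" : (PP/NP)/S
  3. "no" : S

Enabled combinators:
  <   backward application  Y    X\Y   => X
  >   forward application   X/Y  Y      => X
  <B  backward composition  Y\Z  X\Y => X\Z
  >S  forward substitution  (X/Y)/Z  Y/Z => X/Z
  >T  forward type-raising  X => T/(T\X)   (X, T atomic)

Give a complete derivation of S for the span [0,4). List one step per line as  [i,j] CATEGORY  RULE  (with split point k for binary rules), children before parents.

[0,4] S   >
  [0,2] S/(PP/NP)   <
    [0,1] "found" : N
    [1,2] "which" : (S/(PP/NP))\N
  [2,4] PP/NP   >
    [2,3] "often" : (PP/NP)/S
    [3,4] "no" : S

[0,1] N  lex  "found"
[1,2] (S/(PP/NP))\N  lex  "which"
[0,2] S/(PP/NP)  <  k=1
[2,3] (PP/NP)/S  lex  "often"
[3,4] S  lex  "no"
[2,4] PP/NP  >  k=3
[0,4] S  >  k=2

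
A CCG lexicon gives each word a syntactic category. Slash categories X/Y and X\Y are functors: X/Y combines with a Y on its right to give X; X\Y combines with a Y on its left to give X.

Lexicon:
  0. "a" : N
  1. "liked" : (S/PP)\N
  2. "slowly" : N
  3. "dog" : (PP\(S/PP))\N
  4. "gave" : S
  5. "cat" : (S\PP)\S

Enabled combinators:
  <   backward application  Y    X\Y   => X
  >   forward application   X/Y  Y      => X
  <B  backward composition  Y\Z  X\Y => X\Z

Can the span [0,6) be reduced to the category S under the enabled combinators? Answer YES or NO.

[0,6] S   <
  [0,4] PP   <
    [0,2] S/PP   <
      [0,1] "a" : N
      [1,2] "liked" : (S/PP)\N
    [2,4] PP\(S/PP)   <
      [2,3] "slowly" : N
      [3,4] "dog" : (PP\(S/PP))\N
  [4,6] S\PP   <
    [4,5] "gave" : S
    [5,6] "cat" : (S\PP)\S

YES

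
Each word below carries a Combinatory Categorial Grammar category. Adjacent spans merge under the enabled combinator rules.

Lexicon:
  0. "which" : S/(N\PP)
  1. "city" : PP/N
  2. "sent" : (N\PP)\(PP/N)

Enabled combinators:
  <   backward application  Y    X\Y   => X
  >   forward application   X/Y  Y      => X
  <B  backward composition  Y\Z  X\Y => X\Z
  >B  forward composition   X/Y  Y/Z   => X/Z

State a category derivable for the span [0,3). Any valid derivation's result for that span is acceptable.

[0,3] S   >
  [0,1] "which" : S/(N\PP)
  [1,3] N\PP   <
    [1,2] "city" : PP/N
    [2,3] "sent" : (N\PP)\(PP/N)

S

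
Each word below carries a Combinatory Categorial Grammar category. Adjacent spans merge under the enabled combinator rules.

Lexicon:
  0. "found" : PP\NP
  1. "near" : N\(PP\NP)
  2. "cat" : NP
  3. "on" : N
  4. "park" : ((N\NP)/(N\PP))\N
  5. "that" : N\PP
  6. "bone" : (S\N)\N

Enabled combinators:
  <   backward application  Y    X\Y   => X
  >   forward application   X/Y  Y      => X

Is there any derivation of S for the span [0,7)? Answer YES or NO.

[0,7] S   <
  [0,2] N   <
    [0,1] "found" : PP\NP
    [1,2] "near" : N\(PP\NP)
  [2,7] S\N   <
    [2,6] N   <
      [2,3] "cat" : NP
      [3,6] N\NP   >
        [3,5] (N\NP)/(N\PP)   <
          [3,4] "on" : N
          [4,5] "park" : ((N\NP)/(N\PP))\N
        [5,6] "that" : N\PP
    [6,7] "bone" : (S\N)\N

YES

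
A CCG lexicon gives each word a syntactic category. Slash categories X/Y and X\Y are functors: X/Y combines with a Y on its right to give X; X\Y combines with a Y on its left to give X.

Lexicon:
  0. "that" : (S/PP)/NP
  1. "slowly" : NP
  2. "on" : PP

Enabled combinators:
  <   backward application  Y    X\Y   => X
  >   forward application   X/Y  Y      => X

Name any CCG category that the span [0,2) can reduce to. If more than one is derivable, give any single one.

[0,3] S   >
  [0,2] S/PP   >
    [0,1] "that" : (S/PP)/NP
    [1,2] "slowly" : NP
  [2,3] "on" : PP

S/PP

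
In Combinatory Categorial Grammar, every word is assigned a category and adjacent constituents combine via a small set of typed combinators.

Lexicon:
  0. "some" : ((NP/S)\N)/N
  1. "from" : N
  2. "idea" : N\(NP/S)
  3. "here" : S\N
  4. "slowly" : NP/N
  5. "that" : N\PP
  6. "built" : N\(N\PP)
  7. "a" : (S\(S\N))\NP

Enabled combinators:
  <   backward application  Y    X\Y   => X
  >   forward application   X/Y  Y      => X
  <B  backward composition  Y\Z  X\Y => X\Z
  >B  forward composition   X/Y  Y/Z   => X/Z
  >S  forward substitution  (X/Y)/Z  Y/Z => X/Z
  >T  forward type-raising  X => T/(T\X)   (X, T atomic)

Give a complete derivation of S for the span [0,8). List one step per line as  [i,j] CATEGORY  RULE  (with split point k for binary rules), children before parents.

[0,1] ((NP/S)\N)/N  lex  "some"
[1,2] N  lex  "from"
[0,2] (NP/S)\N  >  k=1
[2,3] N\(NP/S)  lex  "idea"
[0,3] N\N  <B  k=2
[3,4] S\N  lex  "here"
[0,4] S\N  <B  k=3
[4,5] NP/N  lex  "slowly"
[5,6] N\PP  lex  "that"
[6,7] N\(N\PP)  lex  "built"
[5,7] N  <  k=6
[4,7] NP  >  k=5
[7,8] (S\(S\N))\NP  lex  "a"
[4,8] S\(S\N)  <  k=7
[0,8] S  <  k=4

[0,8] S   <
  [0,4] S\N   <B
    [0,3] N\N   <B
      [0,2] (NP/S)\N   >
        [0,1] "some" : ((NP/S)\N)/N
        [1,2] "from" : N
      [2,3] "idea" : N\(NP/S)
    [3,4] "here" : S\N
  [4,8] S\(S\N)   <
    [4,7] NP   >
      [4,5] "slowly" : NP/N
      [5,7] N   <
        [5,6] "that" : N\PP
        [6,7] "built" : N\(N\PP)
    [7,8] "a" : (S\(S\N))\NP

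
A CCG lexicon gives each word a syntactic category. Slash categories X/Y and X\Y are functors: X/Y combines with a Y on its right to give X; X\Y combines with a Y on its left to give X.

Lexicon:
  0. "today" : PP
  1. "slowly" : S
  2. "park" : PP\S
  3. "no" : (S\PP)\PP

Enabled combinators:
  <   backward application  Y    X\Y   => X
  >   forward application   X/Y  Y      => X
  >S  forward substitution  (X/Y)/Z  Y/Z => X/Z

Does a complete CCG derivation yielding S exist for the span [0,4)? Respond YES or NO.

YES

[0,4] S   <
  [0,1] "today" : PP
  [1,4] S\PP   <
    [1,3] PP   <
      [1,2] "slowly" : S
      [2,3] "park" : PP\S
    [3,4] "no" : (S\PP)\PP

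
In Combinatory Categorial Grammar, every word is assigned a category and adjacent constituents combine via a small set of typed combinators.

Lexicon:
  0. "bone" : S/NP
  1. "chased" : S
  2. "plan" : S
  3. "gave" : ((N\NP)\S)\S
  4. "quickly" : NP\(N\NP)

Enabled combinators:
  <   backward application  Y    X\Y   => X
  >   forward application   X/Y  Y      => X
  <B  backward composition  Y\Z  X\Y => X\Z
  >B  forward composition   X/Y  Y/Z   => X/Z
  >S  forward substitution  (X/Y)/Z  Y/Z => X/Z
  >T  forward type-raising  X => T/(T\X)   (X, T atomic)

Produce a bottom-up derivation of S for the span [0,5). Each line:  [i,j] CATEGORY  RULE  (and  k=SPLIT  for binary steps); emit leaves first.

[0,1] S/NP  lex  "bone"
[1,2] S  lex  "chased"
[2,3] S  lex  "plan"
[3,4] ((N\NP)\S)\S  lex  "gave"
[2,4] (N\NP)\S  <  k=3
[4,5] NP\(N\NP)  lex  "quickly"
[2,5] NP\S  <B  k=4
[1,5] NP  <  k=2
[0,5] S  >  k=1

[0,5] S   >
  [0,1] "bone" : S/NP
  [1,5] NP   <
    [1,2] "chased" : S
    [2,5] NP\S   <B
      [2,4] (N\NP)\S   <
        [2,3] "plan" : S
        [3,4] "gave" : ((N\NP)\S)\S
      [4,5] "quickly" : NP\(N\NP)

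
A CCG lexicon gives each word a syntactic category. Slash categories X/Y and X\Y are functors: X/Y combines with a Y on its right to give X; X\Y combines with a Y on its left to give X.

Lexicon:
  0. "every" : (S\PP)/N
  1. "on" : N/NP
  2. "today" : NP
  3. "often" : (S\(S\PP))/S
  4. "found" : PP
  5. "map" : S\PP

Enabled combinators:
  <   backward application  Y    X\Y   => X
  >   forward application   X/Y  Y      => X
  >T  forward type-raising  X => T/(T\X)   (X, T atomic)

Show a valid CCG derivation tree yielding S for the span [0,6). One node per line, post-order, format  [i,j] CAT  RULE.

[0,6] S   <
  [0,3] S\PP   >
    [0,1] "every" : (S\PP)/N
    [1,3] N   >
      [1,2] "on" : N/NP
      [2,3] "today" : NP
  [3,6] S\(S\PP)   >
    [3,4] "often" : (S\(S\PP))/S
    [4,6] S   <
      [4,5] "found" : PP
      [5,6] "map" : S\PP

[0,1] (S\PP)/N  lex  "every"
[1,2] N/NP  lex  "on"
[2,3] NP  lex  "today"
[1,3] N  >  k=2
[0,3] S\PP  >  k=1
[3,4] (S\(S\PP))/S  lex  "often"
[4,5] PP  lex  "found"
[5,6] S\PP  lex  "map"
[4,6] S  <  k=5
[3,6] S\(S\PP)  >  k=4
[0,6] S  <  k=3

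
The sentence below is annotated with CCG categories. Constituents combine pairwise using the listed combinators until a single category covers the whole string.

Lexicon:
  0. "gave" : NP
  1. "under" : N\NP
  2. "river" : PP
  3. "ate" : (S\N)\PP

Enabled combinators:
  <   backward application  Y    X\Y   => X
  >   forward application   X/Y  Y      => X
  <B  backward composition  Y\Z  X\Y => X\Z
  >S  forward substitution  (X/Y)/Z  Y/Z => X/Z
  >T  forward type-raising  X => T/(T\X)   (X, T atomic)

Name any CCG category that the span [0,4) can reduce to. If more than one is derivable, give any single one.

S

[0,4] S   <
  [0,1] "gave" : NP
  [1,4] S\NP   <B
    [1,2] "under" : N\NP
    [2,4] S\N   <
      [2,3] "river" : PP
      [3,4] "ate" : (S\N)\PP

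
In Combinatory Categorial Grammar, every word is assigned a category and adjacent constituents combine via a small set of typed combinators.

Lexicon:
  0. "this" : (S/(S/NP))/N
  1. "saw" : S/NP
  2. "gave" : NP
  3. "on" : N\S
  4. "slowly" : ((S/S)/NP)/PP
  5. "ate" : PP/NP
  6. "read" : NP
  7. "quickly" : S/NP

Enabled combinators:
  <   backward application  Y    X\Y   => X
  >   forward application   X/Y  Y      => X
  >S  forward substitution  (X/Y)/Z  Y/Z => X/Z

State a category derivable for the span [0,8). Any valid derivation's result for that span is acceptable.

S

[0,8] S   >
  [0,4] S/(S/NP)   >
    [0,1] "this" : (S/(S/NP))/N
    [1,4] N   <
      [1,3] S   >
        [1,2] "saw" : S/NP
        [2,3] "gave" : NP
      [3,4] "on" : N\S
  [4,8] S/NP   >S
    [4,7] (S/S)/NP   >
      [4,5] "slowly" : ((S/S)/NP)/PP
      [5,7] PP   >
        [5,6] "ate" : PP/NP
        [6,7] "read" : NP
    [7,8] "quickly" : S/NP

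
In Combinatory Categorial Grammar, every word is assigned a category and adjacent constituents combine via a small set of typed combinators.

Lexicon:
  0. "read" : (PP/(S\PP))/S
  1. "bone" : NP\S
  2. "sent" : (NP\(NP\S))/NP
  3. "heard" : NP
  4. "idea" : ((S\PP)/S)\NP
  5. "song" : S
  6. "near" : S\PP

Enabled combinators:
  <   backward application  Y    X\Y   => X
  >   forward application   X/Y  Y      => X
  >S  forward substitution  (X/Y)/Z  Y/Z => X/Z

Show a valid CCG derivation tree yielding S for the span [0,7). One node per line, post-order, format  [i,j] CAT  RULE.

[0,7] S   <
  [0,6] PP   >
    [0,5] PP/S   >S
      [0,1] "read" : (PP/(S\PP))/S
      [1,5] (S\PP)/S   <
        [1,4] NP   <
          [1,2] "bone" : NP\S
          [2,4] NP\(NP\S)   >
            [2,3] "sent" : (NP\(NP\S))/NP
            [3,4] "heard" : NP
        [4,5] "idea" : ((S\PP)/S)\NP
    [5,6] "song" : S
  [6,7] "near" : S\PP

[0,1] (PP/(S\PP))/S  lex  "read"
[1,2] NP\S  lex  "bone"
[2,3] (NP\(NP\S))/NP  lex  "sent"
[3,4] NP  lex  "heard"
[2,4] NP\(NP\S)  >  k=3
[1,4] NP  <  k=2
[4,5] ((S\PP)/S)\NP  lex  "idea"
[1,5] (S\PP)/S  <  k=4
[0,5] PP/S  >S  k=1
[5,6] S  lex  "song"
[0,6] PP  >  k=5
[6,7] S\PP  lex  "near"
[0,7] S  <  k=6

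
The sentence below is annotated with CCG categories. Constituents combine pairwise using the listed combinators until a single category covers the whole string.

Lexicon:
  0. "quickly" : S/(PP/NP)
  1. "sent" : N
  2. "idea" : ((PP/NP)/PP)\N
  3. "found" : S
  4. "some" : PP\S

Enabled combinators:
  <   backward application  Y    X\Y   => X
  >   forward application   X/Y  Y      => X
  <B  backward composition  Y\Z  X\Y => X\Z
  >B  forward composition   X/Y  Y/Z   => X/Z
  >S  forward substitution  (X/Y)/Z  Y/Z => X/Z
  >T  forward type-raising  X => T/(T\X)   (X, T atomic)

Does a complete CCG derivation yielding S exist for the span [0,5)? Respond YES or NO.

YES

[0,5] S   >
  [0,1] "quickly" : S/(PP/NP)
  [1,5] PP/NP   >
    [1,3] (PP/NP)/PP   <
      [1,2] "sent" : N
      [2,3] "idea" : ((PP/NP)/PP)\N
    [3,5] PP   <
      [3,4] "found" : S
      [4,5] "some" : PP\S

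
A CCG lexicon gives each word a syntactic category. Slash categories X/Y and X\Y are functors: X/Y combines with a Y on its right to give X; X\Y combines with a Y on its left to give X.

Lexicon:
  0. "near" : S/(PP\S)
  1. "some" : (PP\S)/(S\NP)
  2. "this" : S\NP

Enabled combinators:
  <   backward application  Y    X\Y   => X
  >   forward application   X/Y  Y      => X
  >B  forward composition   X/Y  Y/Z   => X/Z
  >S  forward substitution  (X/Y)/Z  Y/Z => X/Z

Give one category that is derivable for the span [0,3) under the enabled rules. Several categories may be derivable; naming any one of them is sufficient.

S

[0,3] S   >
  [0,1] "near" : S/(PP\S)
  [1,3] PP\S   >
    [1,2] "some" : (PP\S)/(S\NP)
    [2,3] "this" : S\NP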